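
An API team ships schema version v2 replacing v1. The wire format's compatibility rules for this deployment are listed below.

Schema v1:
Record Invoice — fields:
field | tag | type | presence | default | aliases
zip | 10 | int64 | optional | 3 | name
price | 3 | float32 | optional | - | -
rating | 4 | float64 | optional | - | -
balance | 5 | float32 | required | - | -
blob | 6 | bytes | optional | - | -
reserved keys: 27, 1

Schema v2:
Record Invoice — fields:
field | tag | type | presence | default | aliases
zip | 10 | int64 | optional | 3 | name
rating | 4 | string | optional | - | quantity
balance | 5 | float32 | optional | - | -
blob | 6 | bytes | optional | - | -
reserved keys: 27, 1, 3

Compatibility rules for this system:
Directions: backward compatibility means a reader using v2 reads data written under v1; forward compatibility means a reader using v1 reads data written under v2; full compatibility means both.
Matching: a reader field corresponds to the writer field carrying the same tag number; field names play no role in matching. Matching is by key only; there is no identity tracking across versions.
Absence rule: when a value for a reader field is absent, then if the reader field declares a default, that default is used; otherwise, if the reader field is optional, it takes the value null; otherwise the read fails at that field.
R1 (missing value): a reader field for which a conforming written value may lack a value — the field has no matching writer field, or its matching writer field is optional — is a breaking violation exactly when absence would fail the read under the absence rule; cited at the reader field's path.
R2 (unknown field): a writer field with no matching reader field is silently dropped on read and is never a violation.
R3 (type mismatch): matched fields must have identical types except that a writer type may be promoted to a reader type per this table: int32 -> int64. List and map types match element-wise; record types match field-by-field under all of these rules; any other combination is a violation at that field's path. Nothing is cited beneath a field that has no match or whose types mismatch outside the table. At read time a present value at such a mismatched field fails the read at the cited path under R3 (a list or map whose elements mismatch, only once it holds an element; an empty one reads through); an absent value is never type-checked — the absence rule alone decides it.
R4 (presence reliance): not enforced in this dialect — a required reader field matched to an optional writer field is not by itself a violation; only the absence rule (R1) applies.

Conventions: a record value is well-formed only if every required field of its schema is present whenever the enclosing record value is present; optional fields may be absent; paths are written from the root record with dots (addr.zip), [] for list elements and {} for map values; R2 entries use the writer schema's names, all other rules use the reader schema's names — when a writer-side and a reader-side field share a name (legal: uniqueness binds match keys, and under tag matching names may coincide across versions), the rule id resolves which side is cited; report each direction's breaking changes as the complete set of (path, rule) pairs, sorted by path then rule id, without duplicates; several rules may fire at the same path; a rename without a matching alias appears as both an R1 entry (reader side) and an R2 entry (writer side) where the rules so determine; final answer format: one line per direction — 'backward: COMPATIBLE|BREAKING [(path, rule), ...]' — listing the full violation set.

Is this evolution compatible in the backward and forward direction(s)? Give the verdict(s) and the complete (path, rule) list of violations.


backward: BREAKING [(rating, R3)]; forward: BREAKING [(balance, R1), (rating, R3)]

each type pair in Invoice: writer, then reader
checking backward for Invoice: reader v2 against writer v1:
  int64 -> int64, writer optional: zip aligns to zip
  float64 -> string, writer optional: rating aligns to rating
  float32 -> float32, writer required: balance aligns to balance
  bytes -> bytes, writer optional: blob aligns to blob
  writer price: unknown to reader
  rule R3 violated at rating
  => backward verdict for Invoice: BREAKING, 1 violation(s)
checking forward for Invoice: reader v1 against writer v2:
  int64 -> int64, writer optional: zip aligns to zip
  no writer field matches reader price
  string -> float64, writer optional: rating aligns to rating
  float32 -> float32, writer optional: balance aligns to balance
  bytes -> bytes, writer optional: blob aligns to blob
  rule R1 violated at balance
  rule R3 violated at rating
  => forward verdict for Invoice: BREAKING, 2 violation(s)


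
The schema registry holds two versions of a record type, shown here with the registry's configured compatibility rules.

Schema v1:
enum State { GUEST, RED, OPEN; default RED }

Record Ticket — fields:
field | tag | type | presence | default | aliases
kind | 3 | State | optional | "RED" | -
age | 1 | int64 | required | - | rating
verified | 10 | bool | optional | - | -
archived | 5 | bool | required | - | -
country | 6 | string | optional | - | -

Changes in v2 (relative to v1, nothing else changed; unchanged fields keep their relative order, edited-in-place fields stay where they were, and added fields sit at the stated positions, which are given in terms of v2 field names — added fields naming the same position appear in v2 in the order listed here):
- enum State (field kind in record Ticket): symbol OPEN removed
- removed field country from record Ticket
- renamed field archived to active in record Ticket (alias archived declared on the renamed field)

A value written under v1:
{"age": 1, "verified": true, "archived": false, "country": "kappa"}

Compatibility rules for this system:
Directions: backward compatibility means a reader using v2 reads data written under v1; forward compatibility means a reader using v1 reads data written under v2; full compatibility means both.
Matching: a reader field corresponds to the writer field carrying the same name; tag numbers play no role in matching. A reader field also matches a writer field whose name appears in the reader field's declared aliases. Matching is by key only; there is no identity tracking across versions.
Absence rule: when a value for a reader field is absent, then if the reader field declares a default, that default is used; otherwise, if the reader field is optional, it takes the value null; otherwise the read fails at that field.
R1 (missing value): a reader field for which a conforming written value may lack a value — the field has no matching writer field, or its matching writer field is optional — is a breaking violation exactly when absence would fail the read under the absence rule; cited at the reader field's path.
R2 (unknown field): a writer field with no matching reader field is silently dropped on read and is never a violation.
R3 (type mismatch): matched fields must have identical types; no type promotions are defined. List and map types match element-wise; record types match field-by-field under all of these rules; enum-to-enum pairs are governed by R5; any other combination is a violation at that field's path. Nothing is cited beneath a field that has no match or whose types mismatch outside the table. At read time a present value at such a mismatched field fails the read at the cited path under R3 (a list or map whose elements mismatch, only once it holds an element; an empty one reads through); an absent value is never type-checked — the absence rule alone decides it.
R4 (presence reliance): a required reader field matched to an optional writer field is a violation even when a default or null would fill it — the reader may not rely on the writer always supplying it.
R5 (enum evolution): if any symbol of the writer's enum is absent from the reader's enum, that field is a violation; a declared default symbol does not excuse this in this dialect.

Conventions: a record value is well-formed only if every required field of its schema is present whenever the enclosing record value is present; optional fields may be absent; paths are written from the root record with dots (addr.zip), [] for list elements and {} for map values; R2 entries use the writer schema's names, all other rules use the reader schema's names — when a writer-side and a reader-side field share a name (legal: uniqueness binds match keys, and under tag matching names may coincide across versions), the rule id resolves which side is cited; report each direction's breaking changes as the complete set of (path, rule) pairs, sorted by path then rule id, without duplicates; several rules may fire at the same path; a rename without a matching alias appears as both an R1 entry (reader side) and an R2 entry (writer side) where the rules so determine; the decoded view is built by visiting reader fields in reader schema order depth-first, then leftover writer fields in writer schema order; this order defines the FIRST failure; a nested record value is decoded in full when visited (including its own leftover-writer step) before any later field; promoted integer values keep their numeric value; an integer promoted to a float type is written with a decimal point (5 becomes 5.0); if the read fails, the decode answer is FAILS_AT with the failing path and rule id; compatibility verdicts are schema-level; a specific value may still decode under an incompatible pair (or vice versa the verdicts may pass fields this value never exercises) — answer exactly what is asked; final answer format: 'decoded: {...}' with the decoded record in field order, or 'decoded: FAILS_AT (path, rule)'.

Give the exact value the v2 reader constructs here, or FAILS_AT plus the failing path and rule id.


decoded: {"kind": "RED", "age": 1, "verified": true, "active": false}

in Ticket below, arrows point writer -> reader
migrating the Ticket value to v2:
  kind := "RED" (no value, default fills)
  age := 1
  verified := true
  active := false (from writer archived)
  writer country: unmatched, discarded
  => decoded: {"kind": "RED", "age": 1, "verified": true, "active": false}
checking off the Ticket differences that do not matter here:
  enum State (field kind in record Ticket): symbol OPEN removed -> matters for Ticket compatibility verdicts, not for this value's decode


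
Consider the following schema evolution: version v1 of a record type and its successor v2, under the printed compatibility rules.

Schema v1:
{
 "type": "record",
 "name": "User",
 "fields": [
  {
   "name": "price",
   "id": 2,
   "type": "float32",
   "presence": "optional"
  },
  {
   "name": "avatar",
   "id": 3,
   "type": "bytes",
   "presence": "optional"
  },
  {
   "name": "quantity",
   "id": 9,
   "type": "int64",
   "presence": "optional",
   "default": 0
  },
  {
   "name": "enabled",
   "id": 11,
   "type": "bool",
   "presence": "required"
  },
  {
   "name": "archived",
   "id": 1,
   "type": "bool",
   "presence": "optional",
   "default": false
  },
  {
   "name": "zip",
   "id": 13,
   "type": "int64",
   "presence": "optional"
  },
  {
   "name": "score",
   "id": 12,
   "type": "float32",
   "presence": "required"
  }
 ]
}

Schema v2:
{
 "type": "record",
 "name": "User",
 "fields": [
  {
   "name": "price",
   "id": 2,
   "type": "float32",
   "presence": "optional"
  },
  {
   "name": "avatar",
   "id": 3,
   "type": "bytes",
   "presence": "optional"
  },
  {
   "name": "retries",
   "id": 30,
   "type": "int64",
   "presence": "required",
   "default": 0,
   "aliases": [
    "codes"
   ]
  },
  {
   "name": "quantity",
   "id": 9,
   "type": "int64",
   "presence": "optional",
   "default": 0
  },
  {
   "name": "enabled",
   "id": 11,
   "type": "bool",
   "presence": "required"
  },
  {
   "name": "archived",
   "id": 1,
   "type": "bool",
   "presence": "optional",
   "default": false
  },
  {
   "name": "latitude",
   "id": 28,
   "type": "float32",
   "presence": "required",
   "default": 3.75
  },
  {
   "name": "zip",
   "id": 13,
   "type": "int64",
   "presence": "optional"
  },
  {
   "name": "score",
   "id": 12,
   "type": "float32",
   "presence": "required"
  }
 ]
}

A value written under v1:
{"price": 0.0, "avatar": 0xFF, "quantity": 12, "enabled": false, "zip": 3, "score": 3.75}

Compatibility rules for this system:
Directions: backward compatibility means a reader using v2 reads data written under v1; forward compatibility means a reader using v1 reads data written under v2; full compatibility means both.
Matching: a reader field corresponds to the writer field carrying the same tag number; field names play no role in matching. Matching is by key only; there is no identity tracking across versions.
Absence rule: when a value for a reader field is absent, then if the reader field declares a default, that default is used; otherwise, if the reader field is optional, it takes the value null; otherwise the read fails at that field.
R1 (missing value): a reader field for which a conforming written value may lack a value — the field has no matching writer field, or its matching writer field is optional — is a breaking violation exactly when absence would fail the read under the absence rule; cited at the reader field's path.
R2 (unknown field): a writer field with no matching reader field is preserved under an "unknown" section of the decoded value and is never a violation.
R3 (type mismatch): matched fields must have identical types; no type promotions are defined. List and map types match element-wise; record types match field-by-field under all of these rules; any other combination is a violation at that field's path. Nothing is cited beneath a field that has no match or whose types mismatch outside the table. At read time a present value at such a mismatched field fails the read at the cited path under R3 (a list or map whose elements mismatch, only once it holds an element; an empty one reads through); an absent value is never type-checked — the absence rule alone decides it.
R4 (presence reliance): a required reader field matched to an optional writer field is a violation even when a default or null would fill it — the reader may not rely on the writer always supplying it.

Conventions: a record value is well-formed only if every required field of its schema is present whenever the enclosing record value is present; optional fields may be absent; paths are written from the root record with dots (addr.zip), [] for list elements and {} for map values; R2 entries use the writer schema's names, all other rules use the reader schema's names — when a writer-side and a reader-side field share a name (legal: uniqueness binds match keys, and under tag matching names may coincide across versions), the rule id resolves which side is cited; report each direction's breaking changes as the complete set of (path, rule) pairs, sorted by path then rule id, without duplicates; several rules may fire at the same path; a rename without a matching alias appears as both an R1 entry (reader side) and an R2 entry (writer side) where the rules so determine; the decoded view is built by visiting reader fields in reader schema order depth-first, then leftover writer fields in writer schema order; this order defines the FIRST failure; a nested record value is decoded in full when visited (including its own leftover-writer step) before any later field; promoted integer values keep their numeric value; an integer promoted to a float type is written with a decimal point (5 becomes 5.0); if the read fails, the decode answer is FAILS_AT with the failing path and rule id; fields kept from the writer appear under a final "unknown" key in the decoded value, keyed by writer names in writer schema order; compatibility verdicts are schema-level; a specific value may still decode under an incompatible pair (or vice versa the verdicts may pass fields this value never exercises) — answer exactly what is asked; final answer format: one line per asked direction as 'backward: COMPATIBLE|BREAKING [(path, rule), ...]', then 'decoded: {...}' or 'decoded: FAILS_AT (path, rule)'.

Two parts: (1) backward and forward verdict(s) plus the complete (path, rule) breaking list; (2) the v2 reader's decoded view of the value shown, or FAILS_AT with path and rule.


the writer's type comes first in each User pair
checking backward for User: reader v2 against writer v1:
  price <- price (float32 -> float32, writer optional)
  avatar <- avatar (bytes -> bytes, writer optional)
  retries has no writer counterpart
  quantity <- quantity (int64 -> int64, writer optional)
  enabled <- enabled (bool -> bool, writer required)
  archived <- archived (bool -> bool, writer optional)
  latitude has no writer counterpart
  zip <- zip (int64 -> int64, writer optional)
  score <- score (float32 -> float32, writer required)
  nothing fires on User: backward is COMPATIBLE
checking forward for User: reader v1 against writer v2:
  price <- price (float32 -> float32, writer optional)
  avatar <- avatar (bytes -> bytes, writer optional)
  quantity <- quantity (int64 -> int64, writer optional)
  enabled <- enabled (bool -> bool, writer required)
  archived <- archived (bool -> bool, writer optional)
  zip <- zip (int64 -> int64, writer optional)
  score <- score (float32 -> float32, writer required)
  leftover writer field: retries
  leftover writer field: latitude
  nothing fires on User: forward is COMPATIBLE
migrating the User value to v2:
  price := 0.0
  avatar := 0xFF
  retries := 0 (absent -> default)
  quantity := 12
  enabled := false
  archived := false (absent -> default)
  latitude := 3.75 (absent -> default)
  zip := 3
  score := 3.75
  => decoded: {"price": 0.0, "avatar": 0xFF, "retries": 0, "quantity": 12, "enabled": false, "archived": false, "latitude": 3.75, "zip": 3, "score": 3.75}

backward: COMPATIBLE []; forward: COMPATIBLE []; decoded: {"price": 0.0, "avatar": 0xFF, "retries": 0, "quantity": 12, "enabled": false, "archived": false, "latitude": 3.75, "zip": 3, "score": 3.75}


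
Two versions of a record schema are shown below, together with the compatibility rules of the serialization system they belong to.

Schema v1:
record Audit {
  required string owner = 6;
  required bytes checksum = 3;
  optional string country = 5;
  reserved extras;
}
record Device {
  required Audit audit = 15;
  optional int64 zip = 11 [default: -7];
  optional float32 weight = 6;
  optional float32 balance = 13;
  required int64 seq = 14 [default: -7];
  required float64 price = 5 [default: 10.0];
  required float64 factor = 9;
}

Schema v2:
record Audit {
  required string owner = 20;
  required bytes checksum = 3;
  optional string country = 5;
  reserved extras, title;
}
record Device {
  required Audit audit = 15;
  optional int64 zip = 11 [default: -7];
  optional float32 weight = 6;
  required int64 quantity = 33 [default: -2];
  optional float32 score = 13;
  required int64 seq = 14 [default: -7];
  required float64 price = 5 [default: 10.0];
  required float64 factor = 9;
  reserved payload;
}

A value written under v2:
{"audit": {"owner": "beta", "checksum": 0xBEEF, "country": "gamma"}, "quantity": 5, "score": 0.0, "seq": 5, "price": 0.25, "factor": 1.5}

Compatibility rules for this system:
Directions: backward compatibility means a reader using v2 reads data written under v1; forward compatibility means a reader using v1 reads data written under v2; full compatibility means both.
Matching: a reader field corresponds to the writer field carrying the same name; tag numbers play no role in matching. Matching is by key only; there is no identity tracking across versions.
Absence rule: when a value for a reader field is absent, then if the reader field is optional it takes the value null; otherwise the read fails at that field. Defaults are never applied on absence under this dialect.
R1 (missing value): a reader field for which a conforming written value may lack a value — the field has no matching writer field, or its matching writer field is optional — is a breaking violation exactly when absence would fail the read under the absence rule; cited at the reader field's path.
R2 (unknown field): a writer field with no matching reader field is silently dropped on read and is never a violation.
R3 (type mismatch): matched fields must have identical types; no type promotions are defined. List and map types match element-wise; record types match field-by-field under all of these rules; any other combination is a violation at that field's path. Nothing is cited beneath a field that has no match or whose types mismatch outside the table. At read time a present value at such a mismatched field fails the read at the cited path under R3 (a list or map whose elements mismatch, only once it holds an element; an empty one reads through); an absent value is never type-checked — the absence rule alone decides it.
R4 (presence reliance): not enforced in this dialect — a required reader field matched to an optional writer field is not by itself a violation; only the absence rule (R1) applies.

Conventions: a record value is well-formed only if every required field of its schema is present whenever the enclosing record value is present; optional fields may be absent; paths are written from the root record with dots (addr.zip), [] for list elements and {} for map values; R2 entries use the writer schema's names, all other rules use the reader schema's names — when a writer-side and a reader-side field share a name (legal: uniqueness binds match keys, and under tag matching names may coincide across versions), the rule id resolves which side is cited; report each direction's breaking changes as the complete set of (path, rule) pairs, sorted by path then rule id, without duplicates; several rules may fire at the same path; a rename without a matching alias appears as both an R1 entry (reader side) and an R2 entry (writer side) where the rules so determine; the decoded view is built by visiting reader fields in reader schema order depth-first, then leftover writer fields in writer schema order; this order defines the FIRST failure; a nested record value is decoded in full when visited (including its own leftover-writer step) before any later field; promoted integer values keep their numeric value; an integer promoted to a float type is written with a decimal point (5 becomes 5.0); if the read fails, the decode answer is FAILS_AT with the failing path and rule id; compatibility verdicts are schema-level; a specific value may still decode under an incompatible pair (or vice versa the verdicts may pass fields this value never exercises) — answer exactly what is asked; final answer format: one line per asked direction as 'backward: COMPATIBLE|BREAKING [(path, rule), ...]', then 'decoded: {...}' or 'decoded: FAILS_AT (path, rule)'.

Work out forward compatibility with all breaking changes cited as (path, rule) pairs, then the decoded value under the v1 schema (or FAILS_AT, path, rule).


in Device below, arrows point writer -> reader
forward pass over Device, reader schema v1, writer schema v2:
  audit: paired with writer audit (Audit -> Audit; writer required)
  zip: paired with writer zip (int64 -> int64; writer optional)
  weight: paired with writer weight (float32 -> float32; writer optional)
  no writer field matches reader balance
  seq: paired with writer seq (int64 -> int64; writer required)
  price: paired with writer price (float64 -> float64; writer required)
  factor: paired with writer factor (float64 -> float64; writer required)
  writer quantity: unknown to reader
  writer score: unknown to reader
  audit.owner: paired with writer audit.owner (string -> string; writer required)
  audit.checksum: paired with writer audit.checksum (bytes -> bytes; writer required)
  audit.country: paired with writer audit.country (string -> string; writer optional)
  => forward: COMPATIBLE
decoding the Device value with the v1 reader:
  audit.owner := "beta"
  audit.checksum := 0xBEEF
  audit.country := "gamma"
  zip := null (not supplied -> null)
  weight := null (not supplied -> null)
  balance := null (not supplied -> null)
  seq := 5
  price := 0.25
  factor := 1.5
  writer quantity: unmatched, discarded
  writer score: unmatched, discarded
  => decoded: {"audit": {"owner": "beta", "checksum": 0xBEEF, "country": "gamma"}, "zip": null, "weight": null, "balance": null, "seq": 5, "price": 0.25, "factor": 1.5}
checking off the Device differences that do not matter here:
  added field quantity to record Device: required int64, tag 33, default -2 (in v2 it sits immediately before score) -> affects backward compatibility only, which is not asked
  field owner in record Audit: tag 6 changed to 20 -> no rule fires on it in Device's dialect; the asked verdict holds

forward: COMPATIBLE []; decoded: {"audit": {"owner": "beta", "checksum": 0xBEEF, "country": "gamma"}, "zip": null, "weight": null, "balance": null, "seq": 5, "price": 0.25, "factor": 1.5}


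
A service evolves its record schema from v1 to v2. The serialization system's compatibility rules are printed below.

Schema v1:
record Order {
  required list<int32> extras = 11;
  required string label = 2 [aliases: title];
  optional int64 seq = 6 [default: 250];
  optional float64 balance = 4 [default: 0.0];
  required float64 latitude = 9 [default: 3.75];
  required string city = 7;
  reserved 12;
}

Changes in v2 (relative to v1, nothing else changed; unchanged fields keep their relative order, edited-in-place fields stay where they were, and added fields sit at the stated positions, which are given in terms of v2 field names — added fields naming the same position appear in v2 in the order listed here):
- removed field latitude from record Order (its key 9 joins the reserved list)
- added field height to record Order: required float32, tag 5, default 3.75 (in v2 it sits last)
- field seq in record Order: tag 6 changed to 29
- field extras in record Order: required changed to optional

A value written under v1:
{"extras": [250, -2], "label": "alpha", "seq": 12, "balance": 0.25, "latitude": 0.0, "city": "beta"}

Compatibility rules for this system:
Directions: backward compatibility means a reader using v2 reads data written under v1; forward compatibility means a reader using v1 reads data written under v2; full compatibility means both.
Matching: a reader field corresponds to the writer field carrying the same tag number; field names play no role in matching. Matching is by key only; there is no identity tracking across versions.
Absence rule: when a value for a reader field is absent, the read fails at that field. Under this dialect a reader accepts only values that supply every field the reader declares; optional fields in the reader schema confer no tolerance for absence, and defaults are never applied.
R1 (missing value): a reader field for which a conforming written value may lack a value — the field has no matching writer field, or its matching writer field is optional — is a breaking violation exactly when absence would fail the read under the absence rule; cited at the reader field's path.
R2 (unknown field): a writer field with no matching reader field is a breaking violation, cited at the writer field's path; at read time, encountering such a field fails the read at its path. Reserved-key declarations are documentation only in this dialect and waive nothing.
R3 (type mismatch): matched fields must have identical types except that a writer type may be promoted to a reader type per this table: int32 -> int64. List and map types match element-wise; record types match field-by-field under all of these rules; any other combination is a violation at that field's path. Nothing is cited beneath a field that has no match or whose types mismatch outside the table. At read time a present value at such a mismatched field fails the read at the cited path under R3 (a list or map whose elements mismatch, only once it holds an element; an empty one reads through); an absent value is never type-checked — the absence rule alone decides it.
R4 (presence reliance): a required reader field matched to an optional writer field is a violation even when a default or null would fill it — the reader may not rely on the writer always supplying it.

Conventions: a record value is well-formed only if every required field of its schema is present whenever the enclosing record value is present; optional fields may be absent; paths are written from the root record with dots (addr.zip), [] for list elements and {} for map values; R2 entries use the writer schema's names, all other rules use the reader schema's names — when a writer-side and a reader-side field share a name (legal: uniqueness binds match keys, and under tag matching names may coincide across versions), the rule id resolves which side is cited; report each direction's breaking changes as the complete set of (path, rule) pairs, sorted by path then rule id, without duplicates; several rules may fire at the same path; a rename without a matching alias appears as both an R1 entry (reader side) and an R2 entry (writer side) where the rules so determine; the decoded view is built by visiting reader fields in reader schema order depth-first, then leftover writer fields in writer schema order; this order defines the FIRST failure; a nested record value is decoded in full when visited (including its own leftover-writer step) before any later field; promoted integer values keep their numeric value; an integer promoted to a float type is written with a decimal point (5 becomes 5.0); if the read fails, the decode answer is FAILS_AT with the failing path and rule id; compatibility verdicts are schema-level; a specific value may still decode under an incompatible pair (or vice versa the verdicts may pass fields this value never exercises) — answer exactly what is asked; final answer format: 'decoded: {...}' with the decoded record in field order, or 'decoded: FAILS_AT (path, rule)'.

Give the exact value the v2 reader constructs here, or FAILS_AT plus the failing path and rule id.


decoded: FAILS_AT (seq, R1)

in Order below, arrows point writer -> reader
decoding the Order value with the v2 reader:
  extras := [250, -2]
  label := "alpha"
  read fails at seq under R1 (no fill)
  => FAILS_AT (seq, R1)
diffs on Order not affecting the asked answer:
  removed field latitude from record Order (its key 9 joins the reserved list) -> shifts the Order verdicts, not this decode
  added field height to record Order: required float32, tag 5, default 3.75 (in v2 it sits last) -> shifts the Order verdicts, not this decode
  field extras in record Order: required changed to optional -> shifts the Order verdicts, not this decode


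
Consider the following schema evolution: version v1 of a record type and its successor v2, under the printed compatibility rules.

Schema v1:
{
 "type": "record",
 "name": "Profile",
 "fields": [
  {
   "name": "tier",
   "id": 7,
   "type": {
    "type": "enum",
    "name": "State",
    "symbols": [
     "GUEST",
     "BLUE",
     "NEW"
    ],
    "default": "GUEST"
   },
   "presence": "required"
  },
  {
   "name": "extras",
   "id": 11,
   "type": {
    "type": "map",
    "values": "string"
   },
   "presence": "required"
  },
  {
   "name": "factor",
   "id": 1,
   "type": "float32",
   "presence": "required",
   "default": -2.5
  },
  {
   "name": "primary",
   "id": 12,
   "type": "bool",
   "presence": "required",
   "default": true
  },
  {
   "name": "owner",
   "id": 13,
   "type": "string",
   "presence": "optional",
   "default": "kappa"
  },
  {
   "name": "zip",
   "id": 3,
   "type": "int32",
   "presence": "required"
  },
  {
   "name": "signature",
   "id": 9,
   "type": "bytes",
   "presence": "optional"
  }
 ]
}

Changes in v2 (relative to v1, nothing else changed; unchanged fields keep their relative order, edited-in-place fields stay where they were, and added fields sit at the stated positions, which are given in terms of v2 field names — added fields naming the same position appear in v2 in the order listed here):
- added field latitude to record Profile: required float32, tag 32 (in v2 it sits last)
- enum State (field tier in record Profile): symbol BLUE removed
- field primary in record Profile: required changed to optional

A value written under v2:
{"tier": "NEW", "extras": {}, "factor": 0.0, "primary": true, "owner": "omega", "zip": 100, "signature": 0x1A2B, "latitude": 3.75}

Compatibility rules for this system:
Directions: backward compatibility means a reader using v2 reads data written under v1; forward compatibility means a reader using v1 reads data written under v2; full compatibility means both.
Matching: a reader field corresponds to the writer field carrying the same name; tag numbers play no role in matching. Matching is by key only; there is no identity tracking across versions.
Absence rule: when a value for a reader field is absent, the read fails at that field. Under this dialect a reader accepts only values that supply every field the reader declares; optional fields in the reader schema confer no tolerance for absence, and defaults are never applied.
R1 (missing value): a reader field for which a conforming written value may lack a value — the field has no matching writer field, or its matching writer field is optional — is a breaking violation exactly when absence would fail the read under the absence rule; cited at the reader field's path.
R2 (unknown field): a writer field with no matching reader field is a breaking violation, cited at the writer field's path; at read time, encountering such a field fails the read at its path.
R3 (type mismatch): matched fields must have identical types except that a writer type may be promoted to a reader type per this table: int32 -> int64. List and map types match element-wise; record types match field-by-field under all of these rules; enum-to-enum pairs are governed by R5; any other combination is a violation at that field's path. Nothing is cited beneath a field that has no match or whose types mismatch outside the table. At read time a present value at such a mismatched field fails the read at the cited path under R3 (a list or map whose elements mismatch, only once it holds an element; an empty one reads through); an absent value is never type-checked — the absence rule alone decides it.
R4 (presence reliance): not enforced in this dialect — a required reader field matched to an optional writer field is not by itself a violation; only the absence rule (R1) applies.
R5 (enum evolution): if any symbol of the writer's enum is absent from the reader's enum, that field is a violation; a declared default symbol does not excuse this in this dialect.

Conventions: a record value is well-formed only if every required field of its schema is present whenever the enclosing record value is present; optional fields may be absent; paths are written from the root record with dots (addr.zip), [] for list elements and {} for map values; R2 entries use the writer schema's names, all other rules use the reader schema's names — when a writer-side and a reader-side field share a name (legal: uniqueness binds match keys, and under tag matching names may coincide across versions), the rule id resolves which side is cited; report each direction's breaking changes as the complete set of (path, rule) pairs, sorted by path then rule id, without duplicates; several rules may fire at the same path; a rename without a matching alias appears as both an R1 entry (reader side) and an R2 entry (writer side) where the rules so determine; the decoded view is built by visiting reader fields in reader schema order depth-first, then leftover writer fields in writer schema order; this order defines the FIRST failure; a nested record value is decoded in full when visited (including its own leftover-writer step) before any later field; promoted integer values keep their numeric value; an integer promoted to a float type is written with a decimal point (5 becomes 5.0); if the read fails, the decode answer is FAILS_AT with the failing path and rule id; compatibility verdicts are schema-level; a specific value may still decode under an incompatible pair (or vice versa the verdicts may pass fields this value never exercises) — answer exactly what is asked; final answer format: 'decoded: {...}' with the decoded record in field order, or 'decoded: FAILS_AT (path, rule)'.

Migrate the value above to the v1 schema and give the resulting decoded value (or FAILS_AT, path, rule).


decoded: FAILS_AT (latitude, R2)

in Profile below, arrows point writer -> reader
decoding the Profile value with the v1 reader:
  tier := "NEW"
  extras := {}
  factor := 0.0
  primary := true
  owner := "omega"
  zip := 100
  signature := 0x1A2B
  read fails at latitude under R2 (unknown field)
  => FAILS_AT (latitude, R2)
diffs on Profile not affecting the asked answer:
  enum State (field tier in record Profile): symbol BLUE removed -> shifts the Profile verdicts, not this decode
  field primary in record Profile: required changed to optional -> shifts the Profile verdicts, not this decode


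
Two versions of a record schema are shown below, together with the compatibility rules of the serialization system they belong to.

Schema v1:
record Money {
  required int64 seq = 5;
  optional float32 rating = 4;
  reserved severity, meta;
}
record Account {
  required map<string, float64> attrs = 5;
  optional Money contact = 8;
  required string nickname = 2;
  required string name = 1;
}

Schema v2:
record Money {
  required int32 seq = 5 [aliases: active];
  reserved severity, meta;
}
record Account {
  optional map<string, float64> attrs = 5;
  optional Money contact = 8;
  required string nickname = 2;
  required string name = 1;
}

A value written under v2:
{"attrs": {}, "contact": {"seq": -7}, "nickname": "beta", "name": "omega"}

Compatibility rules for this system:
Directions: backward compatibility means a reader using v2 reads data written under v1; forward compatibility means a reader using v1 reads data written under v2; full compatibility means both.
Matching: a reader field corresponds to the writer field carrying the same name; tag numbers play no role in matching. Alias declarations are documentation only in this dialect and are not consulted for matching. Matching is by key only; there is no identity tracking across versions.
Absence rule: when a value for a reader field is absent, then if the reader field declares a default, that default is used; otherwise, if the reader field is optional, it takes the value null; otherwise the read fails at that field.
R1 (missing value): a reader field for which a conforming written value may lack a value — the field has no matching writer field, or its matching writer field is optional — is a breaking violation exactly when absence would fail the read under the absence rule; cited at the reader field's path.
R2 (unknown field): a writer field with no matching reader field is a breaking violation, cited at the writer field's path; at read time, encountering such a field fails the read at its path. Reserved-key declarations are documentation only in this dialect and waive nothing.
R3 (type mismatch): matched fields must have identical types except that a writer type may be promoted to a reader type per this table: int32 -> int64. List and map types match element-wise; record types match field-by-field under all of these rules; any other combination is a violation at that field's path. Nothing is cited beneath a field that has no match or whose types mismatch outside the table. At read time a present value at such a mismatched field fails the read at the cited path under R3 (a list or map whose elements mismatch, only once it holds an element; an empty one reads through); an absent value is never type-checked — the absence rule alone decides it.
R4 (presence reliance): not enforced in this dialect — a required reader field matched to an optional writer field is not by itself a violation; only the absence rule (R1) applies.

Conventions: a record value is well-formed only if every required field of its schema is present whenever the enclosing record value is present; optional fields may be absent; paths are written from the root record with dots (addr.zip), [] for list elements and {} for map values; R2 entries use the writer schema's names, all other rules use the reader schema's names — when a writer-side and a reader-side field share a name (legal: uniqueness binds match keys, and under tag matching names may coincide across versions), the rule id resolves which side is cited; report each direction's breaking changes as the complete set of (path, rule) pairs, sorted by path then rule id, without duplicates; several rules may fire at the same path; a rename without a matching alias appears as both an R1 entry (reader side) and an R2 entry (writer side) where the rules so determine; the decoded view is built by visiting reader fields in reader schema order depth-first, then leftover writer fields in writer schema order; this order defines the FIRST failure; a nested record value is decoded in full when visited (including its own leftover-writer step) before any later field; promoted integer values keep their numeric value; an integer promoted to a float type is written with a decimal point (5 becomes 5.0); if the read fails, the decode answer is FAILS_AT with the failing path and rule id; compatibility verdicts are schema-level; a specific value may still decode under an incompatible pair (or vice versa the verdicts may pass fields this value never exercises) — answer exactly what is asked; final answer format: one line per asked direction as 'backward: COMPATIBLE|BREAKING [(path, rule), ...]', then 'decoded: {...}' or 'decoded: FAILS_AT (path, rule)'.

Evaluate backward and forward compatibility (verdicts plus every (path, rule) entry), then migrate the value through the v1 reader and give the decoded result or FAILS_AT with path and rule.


backward: BREAKING [(contact.rating, R2), (contact.seq, R3)]; forward: BREAKING [(attrs, R1)]; decoded: {"attrs": {}, "contact": {"seq": -7, "rating": null}, "nickname": "beta", "name": "omega"}

the writer's type comes first in each Account pair
checking backward for Account: reader v2 against writer v1:
  attrs: map<string, float64> -> map<string, float64>, writer required; from attrs
  contact: Money -> Money, writer optional; from contact
  nickname: string -> string, writer required; from nickname
  name: string -> string, writer required; from name
  contact.seq: int64 -> int32, writer required; from contact.seq
  writer contact.rating: unknown to reader
  R2 fires at contact.rating
  R3 fires at contact.seq
  => backward: BREAKING (2)
checking forward for Account: reader v1 against writer v2:
  attrs: map<string, float64> -> map<string, float64>, writer optional; from attrs
  contact: Money -> Money, writer optional; from contact
  nickname: string -> string, writer required; from nickname
  name: string -> string, writer required; from name
  contact.seq: int32 -> int64, writer required; from contact.seq
  contact.rating: no writer match
  R1 fires at attrs
  => forward: BREAKING (1)
decode walk for Account under reader schema v1:
  attrs := {}
  contact.seq := -7 (int32 -> int64)
  contact.rating := null (absent, optional -> null)
  nickname := "beta"
  name := "omega"
  => decoded: {"attrs": {}, "contact": {"seq": -7, "rating": null}, "nickname": "beta", "name": "omega"}
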